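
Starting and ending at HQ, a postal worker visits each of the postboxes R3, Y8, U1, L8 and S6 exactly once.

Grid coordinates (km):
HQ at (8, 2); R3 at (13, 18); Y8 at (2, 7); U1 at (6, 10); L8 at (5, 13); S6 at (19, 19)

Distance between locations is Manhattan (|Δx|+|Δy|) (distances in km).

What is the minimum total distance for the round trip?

Minimum total distance: 70 km.

HQ → R3 → Y8 → U1 → L8 → S6 → HQ: 21+22+7+4+20+28 = 102
HQ → R3 → Y8 → U1 → S6 → L8 → HQ: 21+22+7+22+20+14 = 106
HQ → R3 → Y8 → L8 → U1 → S6 → HQ: 21+22+9+4+22+28 = 106
HQ → R3 → Y8 → L8 → S6 → U1 → HQ: 21+22+9+20+22+10 = 104
HQ → R3 → Y8 → S6 → U1 → L8 → HQ: 21+22+29+22+4+14 = 112
HQ → R3 → Y8 → S6 → L8 → U1 → HQ: 21+22+29+20+4+10 = 106
HQ → R3 → U1 → Y8 → L8 → S6 → HQ: 21+15+7+9+20+28 = 100
HQ → R3 → U1 → Y8 → S6 → L8 → HQ: 21+15+7+29+20+14 = 106
HQ → R3 → U1 → L8 → Y8 → S6 → HQ: 21+15+4+9+29+28 = 106
HQ → R3 → U1 → L8 → S6 → Y8 → HQ: 21+15+4+20+29+11 = 100
HQ → R3 → U1 → S6 → Y8 → L8 → HQ: 21+15+22+29+9+14 = 110
HQ → R3 → U1 → S6 → L8 → Y8 → HQ: 21+15+22+20+9+11 = 98
HQ → R3 → L8 → Y8 → U1 → S6 → HQ: 21+13+9+7+22+28 = 100
HQ → R3 → L8 → Y8 → S6 → U1 → HQ: 21+13+9+29+22+10 = 104
… (46 more)
HQ → R3 → S6 → L8 → U1 → Y8 → HQ: 21+7+20+4+7+11 = 70  ← best
The minimum is 70.
One optimal route: HQ → R3 → S6 → L8 → U1 → Y8 → HQ (or its reverse).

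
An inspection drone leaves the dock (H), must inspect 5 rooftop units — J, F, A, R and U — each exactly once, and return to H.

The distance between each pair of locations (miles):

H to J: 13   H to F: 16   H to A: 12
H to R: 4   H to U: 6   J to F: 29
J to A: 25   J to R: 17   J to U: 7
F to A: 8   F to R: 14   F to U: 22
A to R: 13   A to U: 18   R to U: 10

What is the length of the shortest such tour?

Minimum total distance: 64 miles.

H→J→F→A→R→U→H: 13+29+8+13+10+6 = 79
H→J→F→A→U→R→H: 13+29+8+18+10+4 = 82
H→J→F→R→A→U→H: 13+29+14+13+18+6 = 93
H→J→F→R→U→A→H: 13+29+14+10+18+12 = 96
H→J→F→U→A→R→H: 13+29+22+18+13+4 = 99
H→J→F→U→R→A→H: 13+29+22+10+13+12 = 99
H→J→A→F→R→U→H: 13+25+8+14+10+6 = 76
H→J→A→F→U→R→H: 13+25+8+22+10+4 = 82
H→J→A→R→F→U→H: 13+25+13+14+22+6 = 93
H→J→A→R→U→F→H: 13+25+13+10+22+16 = 99
H→J→A→U→F→R→H: 13+25+18+22+14+4 = 96
H→J→A→U→R→F→H: 13+25+18+10+14+16 = 96
H→J→R→F→A→U→H: 13+17+14+8+18+6 = 76
H→J→R→F→U→A→H: 13+17+14+22+18+12 = 96
… (46 more)
H→J→U→A→F→R→H: 13+7+18+8+14+4 = 64  ← best
The minimum is 64.
One optimal route: H → J → U → A → F → R → H (or its reverse).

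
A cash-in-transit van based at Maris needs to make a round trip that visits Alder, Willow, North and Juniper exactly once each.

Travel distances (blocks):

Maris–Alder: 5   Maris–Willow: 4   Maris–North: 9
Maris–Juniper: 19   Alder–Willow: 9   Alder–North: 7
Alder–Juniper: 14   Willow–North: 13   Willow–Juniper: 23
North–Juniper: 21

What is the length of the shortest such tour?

Shortest round trip = 57 blocks.

Maris→Alder→Willow→North→Juniper→Maris: 5+9+13+21+19 = 67
Maris→Alder→Willow→Juniper→North→Maris: 5+9+23+21+9 = 67
Maris→Alder→North→Willow→Juniper→Maris: 5+7+13+23+19 = 67
Maris→Alder→North→Juniper→Willow→Maris: 5+7+21+23+4 = 60
Maris→Alder→Juniper→Willow→North→Maris: 5+14+23+13+9 = 64
Maris→Alder→Juniper→North→Willow→Maris: 5+14+21+13+4 = 57
Maris→Willow→Alder→North→Juniper→Maris: 4+9+7+21+19 = 60
Maris→Willow→Alder→Juniper→North→Maris: 4+9+14+21+9 = 57
Maris→Willow→North→Alder→Juniper→Maris: 4+13+7+14+19 = 57
Maris→Willow→Juniper→Alder→North→Maris: 4+23+14+7+9 = 57
Maris→North→Alder→Willow→Juniper→Maris: 9+7+9+23+19 = 67
Maris→North→Willow→Alder→Juniper→Maris: 9+13+9+14+19 = 64
The minimum is 57.
One optimal route: Maris → Alder → Juniper → North → Willow → Maris (or its reverse).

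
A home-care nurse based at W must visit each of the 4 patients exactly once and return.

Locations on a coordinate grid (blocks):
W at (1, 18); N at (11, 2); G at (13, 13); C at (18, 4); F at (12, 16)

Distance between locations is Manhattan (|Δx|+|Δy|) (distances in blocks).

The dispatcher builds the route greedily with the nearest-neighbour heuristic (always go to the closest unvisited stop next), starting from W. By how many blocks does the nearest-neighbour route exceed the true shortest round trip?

4 blocks longer than the optimal tour.

From W: F=13, G=17, N=26, C=31 → choose F (13).
From F: G=4, N=15, C=18 → choose G (4).
From G: N=13, C=14 → choose N (13).
From N: C=9 → choose C (9).
NN route W → F → G → N → C → W costs 70.
Optimal: W → N → C → G → F → W costs 66 (by enumerating all 12 distinct tours).
Excess = 70 − 66 = 4.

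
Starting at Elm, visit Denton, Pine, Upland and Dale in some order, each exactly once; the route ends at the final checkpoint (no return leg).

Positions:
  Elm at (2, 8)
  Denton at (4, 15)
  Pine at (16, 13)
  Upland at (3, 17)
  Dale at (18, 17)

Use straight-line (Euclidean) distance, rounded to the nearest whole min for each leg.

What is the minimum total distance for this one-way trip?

27 min — the minimum one-way total.

There are 4! = 24 possible orderings.
Elm→Denton→Pine→Upland→Dale: 7+12+14+15 = 48
Elm→Denton→Pine→Dale→Upland: 7+12+4+15 = 38
Elm→Denton→Upland→Pine→Dale: 7+2+14+4 = 27
Elm→Denton→Upland→Dale→Pine: 7+2+15+4 = 28
Elm→Denton→Dale→Pine→Upland: 7+14+4+14 = 39
Elm→Denton→Dale→Upland→Pine: 7+14+15+14 = 50
Elm→Pine→Denton→Upland→Dale: 15+12+2+15 = 44
Elm→Pine→Denton→Dale→Upland: 15+12+14+15 = 56
Elm→Pine→Upland→Denton→Dale: 15+14+2+14 = 45
Elm→Pine→Upland→Dale→Denton: 15+14+15+14 = 58
Elm→Pine→Dale→Denton→Upland: 15+4+14+2 = 35
Elm→Pine→Dale→Upland→Denton: 15+4+15+2 = 36
Elm→Upland→Denton→Pine→Dale: 9+2+12+4 = 27
Elm→Upland→Denton→Dale→Pine: 9+2+14+4 = 29
… (10 more)
The minimum is 27.
One shortest path: Elm → Denton → Upland → Pine → Dale.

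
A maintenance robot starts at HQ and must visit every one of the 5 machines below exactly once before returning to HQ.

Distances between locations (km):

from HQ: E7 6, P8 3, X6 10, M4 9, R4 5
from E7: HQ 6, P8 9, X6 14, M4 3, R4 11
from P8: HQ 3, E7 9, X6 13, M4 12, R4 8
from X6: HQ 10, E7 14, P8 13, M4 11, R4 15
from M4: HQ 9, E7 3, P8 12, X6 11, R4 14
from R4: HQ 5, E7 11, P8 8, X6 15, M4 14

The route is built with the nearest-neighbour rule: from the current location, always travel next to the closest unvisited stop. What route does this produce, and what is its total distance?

From HQ: distances to unvisited — P8=3, R4=5, E7=6, M4=9, X6=10. Nearest is P8 (3).
From P8: distances to unvisited — R4=8, E7=9, M4=12, X6=13. Nearest is R4 (8).
From R4: distances to unvisited — E7=11, M4=14, X6=15. Nearest is E7 (11).
From E7: distances to unvisited — M4=3, X6=14. Nearest is M4 (3).
From M4: distances to unvisited — X6=11. Nearest is X6 (11).
Return X6→HQ: 10.
Total = 3 + 8 + 11 + 3 + 11 + 10 = 46.

Nearest-neighbour total = 46 km; route HQ → P8 → R4 → E7 → M4 → X6 → HQ.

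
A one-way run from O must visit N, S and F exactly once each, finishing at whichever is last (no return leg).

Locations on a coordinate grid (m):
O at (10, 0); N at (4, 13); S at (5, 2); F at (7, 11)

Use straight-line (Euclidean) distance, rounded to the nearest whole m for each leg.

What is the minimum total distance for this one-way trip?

There are 3! = 6 possible orderings.
O - N - S - F: 14+11+9 = 34
O - N - F - S: 14+4+9 = 27
O - S - N - F: 5+11+4 = 20
O - S - F - N: 5+9+4 = 18
O - F - N - S: 11+4+11 = 26
O - F - S - N: 11+9+11 = 31
The minimum is 18.
One shortest path: O → S → F → N.

Shortest open route: 18 m.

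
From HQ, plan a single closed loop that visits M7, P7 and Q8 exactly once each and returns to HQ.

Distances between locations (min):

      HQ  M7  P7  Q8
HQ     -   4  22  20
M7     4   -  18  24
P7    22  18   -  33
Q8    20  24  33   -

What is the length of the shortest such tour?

There are 3 distinct closed tours to check (reversals are equivalent).
HQ → M7 → P7 → Q8 → HQ: 4+18+33+20 = 75
HQ → M7 → Q8 → P7 → HQ: 4+24+33+22 = 83
HQ → P7 → M7 → Q8 → HQ: 22+18+24+20 = 84
The minimum is 75.
One optimal route: HQ → M7 → P7 → Q8 → HQ (or its reverse).

75 min — the shortest possible round trip.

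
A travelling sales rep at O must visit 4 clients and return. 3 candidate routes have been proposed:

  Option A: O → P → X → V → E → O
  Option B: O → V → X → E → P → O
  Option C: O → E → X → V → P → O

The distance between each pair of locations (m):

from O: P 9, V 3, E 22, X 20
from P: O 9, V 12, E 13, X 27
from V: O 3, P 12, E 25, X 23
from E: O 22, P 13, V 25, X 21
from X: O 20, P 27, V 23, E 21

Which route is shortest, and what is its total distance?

69 m — Option B is the shortest.

Option A: 9 + 27 + 23 + 25 + 22 = 106
Option B: 3 + 23 + 21 + 13 + 9 = 69
Option C: 22 + 21 + 23 + 12 + 9 = 87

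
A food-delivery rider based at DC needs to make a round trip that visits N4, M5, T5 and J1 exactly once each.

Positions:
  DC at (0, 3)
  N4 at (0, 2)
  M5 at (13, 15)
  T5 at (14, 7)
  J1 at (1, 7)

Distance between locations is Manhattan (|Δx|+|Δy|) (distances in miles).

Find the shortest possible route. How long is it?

Shortest round trip = 54 miles.

DC→N4→M5→T5→J1→DC: 1+26+9+13+5 = 54
DC→N4→M5→J1→T5→DC: 1+26+20+13+18 = 78
DC→N4→T5→M5→J1→DC: 1+19+9+20+5 = 54
DC→N4→T5→J1→M5→DC: 1+19+13+20+25 = 78
DC→N4→J1→M5→T5→DC: 1+6+20+9+18 = 54
DC→N4→J1→T5→M5→DC: 1+6+13+9+25 = 54
DC→M5→N4→T5→J1→DC: 25+26+19+13+5 = 88
DC→M5→N4→J1→T5→DC: 25+26+6+13+18 = 88
DC→M5→T5→N4→J1→DC: 25+9+19+6+5 = 64
DC→M5→J1→N4→T5→DC: 25+20+6+19+18 = 88
DC→T5→N4→M5→J1→DC: 18+19+26+20+5 = 88
DC→T5→M5→N4→J1→DC: 18+9+26+6+5 = 64
The minimum is 54.
One optimal route: DC → N4 → M5 → T5 → J1 → DC (or its reverse).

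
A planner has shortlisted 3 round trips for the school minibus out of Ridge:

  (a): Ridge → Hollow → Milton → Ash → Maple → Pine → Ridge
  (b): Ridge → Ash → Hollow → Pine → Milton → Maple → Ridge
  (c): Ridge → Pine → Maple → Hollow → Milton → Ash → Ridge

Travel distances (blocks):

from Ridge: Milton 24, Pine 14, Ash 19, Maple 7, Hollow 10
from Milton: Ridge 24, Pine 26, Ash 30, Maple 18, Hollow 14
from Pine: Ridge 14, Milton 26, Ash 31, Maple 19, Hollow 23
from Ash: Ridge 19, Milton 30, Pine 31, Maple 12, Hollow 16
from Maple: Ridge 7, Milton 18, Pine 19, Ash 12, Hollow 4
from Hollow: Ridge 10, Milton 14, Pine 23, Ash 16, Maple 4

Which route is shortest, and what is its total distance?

(a): 10 + 14 + 30 + 12 + 19 + 14 = 99
(b): 19 + 16 + 23 + 26 + 18 + 7 = 109
(c): 14 + 19 + 4 + 14 + 30 + 19 = 100

Shortest is (a), total 99 blocks.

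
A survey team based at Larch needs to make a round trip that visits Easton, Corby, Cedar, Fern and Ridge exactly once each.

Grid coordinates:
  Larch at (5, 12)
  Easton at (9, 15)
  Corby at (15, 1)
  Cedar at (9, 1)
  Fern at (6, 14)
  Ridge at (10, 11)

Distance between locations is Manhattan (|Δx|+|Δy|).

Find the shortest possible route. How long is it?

Minimum total distance: 48.

With 5 stops there are 5!/2 = 60 distinct round trips (a route and its reverse cost the same).
Larch-Easton-Corby-Cedar-Fern-Ridge-Larch: 7+20+6+16+7+6 = 62
Larch-Easton-Corby-Cedar-Ridge-Fern-Larch: 7+20+6+11+7+3 = 54
Larch-Easton-Corby-Fern-Cedar-Ridge-Larch: 7+20+22+16+11+6 = 82
Larch-Easton-Corby-Fern-Ridge-Cedar-Larch: 7+20+22+7+11+15 = 82
Larch-Easton-Corby-Ridge-Cedar-Fern-Larch: 7+20+15+11+16+3 = 72
Larch-Easton-Corby-Ridge-Fern-Cedar-Larch: 7+20+15+7+16+15 = 80
Larch-Easton-Cedar-Corby-Fern-Ridge-Larch: 7+14+6+22+7+6 = 62
Larch-Easton-Cedar-Corby-Ridge-Fern-Larch: 7+14+6+15+7+3 = 52
Larch-Easton-Cedar-Fern-Corby-Ridge-Larch: 7+14+16+22+15+6 = 80
Larch-Easton-Cedar-Fern-Ridge-Corby-Larch: 7+14+16+7+15+21 = 80
Larch-Easton-Cedar-Ridge-Corby-Fern-Larch: 7+14+11+15+22+3 = 72
Larch-Easton-Cedar-Ridge-Fern-Corby-Larch: 7+14+11+7+22+21 = 82
Larch-Easton-Fern-Corby-Cedar-Ridge-Larch: 7+4+22+6+11+6 = 56
Larch-Easton-Fern-Corby-Ridge-Cedar-Larch: 7+4+22+15+11+15 = 74
… (46 more)
Larch-Cedar-Corby-Ridge-Easton-Fern-Larch: 15+6+15+5+4+3 = 48  ← best
The minimum is 48.
One optimal route: Larch → Cedar → Corby → Ridge → Easton → Fern → Larch (or its reverse).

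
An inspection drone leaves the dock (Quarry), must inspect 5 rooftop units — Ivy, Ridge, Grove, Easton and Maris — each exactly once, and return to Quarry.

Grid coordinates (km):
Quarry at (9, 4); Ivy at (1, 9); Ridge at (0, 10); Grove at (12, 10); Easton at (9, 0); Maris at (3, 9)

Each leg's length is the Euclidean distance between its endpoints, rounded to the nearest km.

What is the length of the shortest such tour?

Quarry - Ivy - Ridge - Grove - Easton - Maris - Quarry: 9+1+12+10+11+8 = 51
Quarry - Ivy - Ridge - Grove - Maris - Easton - Quarry: 9+1+12+9+11+4 = 46
Quarry - Ivy - Ridge - Easton - Grove - Maris - Quarry: 9+1+13+10+9+8 = 50
Quarry - Ivy - Ridge - Easton - Maris - Grove - Quarry: 9+1+13+11+9+7 = 50
Quarry - Ivy - Ridge - Maris - Grove - Easton - Quarry: 9+1+3+9+10+4 = 36
Quarry - Ivy - Ridge - Maris - Easton - Grove - Quarry: 9+1+3+11+10+7 = 41
Quarry - Ivy - Grove - Ridge - Easton - Maris - Quarry: 9+11+12+13+11+8 = 64
Quarry - Ivy - Grove - Ridge - Maris - Easton - Quarry: 9+11+12+3+11+4 = 50
Quarry - Ivy - Grove - Easton - Ridge - Maris - Quarry: 9+11+10+13+3+8 = 54
Quarry - Ivy - Grove - Easton - Maris - Ridge - Quarry: 9+11+10+11+3+11 = 55
Quarry - Ivy - Grove - Maris - Ridge - Easton - Quarry: 9+11+9+3+13+4 = 49
Quarry - Ivy - Grove - Maris - Easton - Ridge - Quarry: 9+11+9+11+13+11 = 64
Quarry - Ivy - Easton - Ridge - Grove - Maris - Quarry: 9+12+13+12+9+8 = 63
Quarry - Ivy - Easton - Ridge - Maris - Grove - Quarry: 9+12+13+3+9+7 = 53
… (46 more)
The minimum is 36.
One optimal route: Quarry → Ivy → Ridge → Maris → Grove → Easton → Quarry (or its reverse).

Minimum total distance: 36 km.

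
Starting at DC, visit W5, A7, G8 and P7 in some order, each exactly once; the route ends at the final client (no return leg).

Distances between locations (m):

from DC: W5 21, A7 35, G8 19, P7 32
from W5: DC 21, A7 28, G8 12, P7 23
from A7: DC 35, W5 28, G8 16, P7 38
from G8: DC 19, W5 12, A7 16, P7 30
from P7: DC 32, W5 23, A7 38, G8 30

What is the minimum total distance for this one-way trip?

There are 4! = 24 possible orderings.
DC - W5 - A7 - G8 - P7: 21+28+16+30 = 95
DC - W5 - A7 - P7 - G8: 21+28+38+30 = 117
DC - W5 - G8 - A7 - P7: 21+12+16+38 = 87
DC - W5 - G8 - P7 - A7: 21+12+30+38 = 101
DC - W5 - P7 - A7 - G8: 21+23+38+16 = 98
DC - W5 - P7 - G8 - A7: 21+23+30+16 = 90
DC - A7 - W5 - G8 - P7: 35+28+12+30 = 105
DC - A7 - W5 - P7 - G8: 35+28+23+30 = 116
DC - A7 - G8 - W5 - P7: 35+16+12+23 = 86
DC - A7 - G8 - P7 - W5: 35+16+30+23 = 104
DC - A7 - P7 - W5 - G8: 35+38+23+12 = 108
DC - A7 - P7 - G8 - W5: 35+38+30+12 = 115
DC - G8 - W5 - A7 - P7: 19+12+28+38 = 97
DC - G8 - W5 - P7 - A7: 19+12+23+38 = 92
… (10 more)
DC - P7 - W5 - G8 - A7: 32+23+12+16 = 83  ← best
The minimum is 83.
One shortest path: DC → P7 → W5 → G8 → A7.

Shortest open route: 83 m.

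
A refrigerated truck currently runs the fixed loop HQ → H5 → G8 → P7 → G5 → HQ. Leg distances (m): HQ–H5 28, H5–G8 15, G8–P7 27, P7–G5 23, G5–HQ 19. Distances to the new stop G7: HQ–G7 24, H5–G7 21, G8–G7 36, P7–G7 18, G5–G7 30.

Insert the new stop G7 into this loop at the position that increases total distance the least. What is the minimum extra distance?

+17 m — insert G7 between HQ and H5.

Insertion cost between consecutive stops i–j is d(i,G7) + d(G7,j) − d(i,j):
  between HQ and H5: 24 + 21 − 28 = 17
  between H5 and G8: 21 + 36 − 15 = 42
  between G8 and P7: 36 + 18 − 27 = 27
  between P7 and G5: 18 + 30 − 23 = 25
  between G5 and HQ: 30 + 24 − 19 = 35
Cheapest insertion is between HQ and H5, adding 17.
New total = 112 + 17 = 129.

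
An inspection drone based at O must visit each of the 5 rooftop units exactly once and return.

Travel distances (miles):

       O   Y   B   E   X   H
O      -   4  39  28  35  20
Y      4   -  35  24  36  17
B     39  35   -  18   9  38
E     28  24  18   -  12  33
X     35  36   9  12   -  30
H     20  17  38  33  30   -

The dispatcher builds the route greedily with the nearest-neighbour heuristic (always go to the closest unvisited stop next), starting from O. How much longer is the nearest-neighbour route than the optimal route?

Excess over optimum: 1 miles.

O: Y=4, H=20, E=28, X=35, B=39 ⇒ Y
Y: H=17, E=24, B=35, X=36 ⇒ H
H: X=30, E=33, B=38 ⇒ X
X: B=9, E=12 ⇒ B
B: E=18 ⇒ E
NN route O → Y → H → X → B → E → O costs 106.
Optimal: O → Y → E → B → X → H → O costs 105 (by enumerating all 60 distinct tours).
Excess = 106 − 105 = 1.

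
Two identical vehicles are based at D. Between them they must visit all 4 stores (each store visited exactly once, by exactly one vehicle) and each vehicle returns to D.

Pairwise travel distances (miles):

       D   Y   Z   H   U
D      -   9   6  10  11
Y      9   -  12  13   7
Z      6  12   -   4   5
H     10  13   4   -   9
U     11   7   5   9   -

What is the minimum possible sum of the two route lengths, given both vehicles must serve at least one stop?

47 miles — the smallest possible combined total.

There are 2^3 − 1 = 7 ways to divide the 4 stops into two non-empty groups. For each, the best each vehicle can do is its own shortest tour through its group:
  {Y} + {Z, H, U}: 18 + 30 = 48
  {Z} + {Y, H, U}: 12 + 35 = 47
  {Y, Z} + {H, U}: 27 + 30 = 57
  {H} + {Y, Z, U}: 20 + 27 = 47
  {Y, H} + {Z, U}: 32 + 22 = 54
  {Z, H} + {Y, U}: 20 + 27 = 47
  … (7 splits in total)
Best: vehicle 1 D → Z → D = 12; vehicle 2 D → Y → U → H → D = 35; combined 47.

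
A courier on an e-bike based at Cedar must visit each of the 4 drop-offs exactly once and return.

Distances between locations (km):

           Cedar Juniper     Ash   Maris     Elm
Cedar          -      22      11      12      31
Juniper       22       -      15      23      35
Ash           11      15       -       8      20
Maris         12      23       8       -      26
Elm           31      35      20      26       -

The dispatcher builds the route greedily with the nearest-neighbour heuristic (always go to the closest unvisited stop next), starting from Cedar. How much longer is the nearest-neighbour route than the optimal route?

From Cedar: Ash=11, Maris=12, Juniper=22, Elm=31 → choose Ash (11).
From Ash: Maris=8, Juniper=15, Elm=20 → choose Maris (8).
From Maris: Juniper=23, Elm=26 → choose Juniper (23).
From Juniper: Elm=35 → choose Elm (35).
NN route Cedar → Ash → Maris → Juniper → Elm → Cedar costs 108.
Optimal: Cedar → Juniper → Ash → Elm → Maris → Cedar costs 95 (by enumerating all 12 distinct tours).
Excess = 108 − 95 = 13.

Excess over optimum: 13 km.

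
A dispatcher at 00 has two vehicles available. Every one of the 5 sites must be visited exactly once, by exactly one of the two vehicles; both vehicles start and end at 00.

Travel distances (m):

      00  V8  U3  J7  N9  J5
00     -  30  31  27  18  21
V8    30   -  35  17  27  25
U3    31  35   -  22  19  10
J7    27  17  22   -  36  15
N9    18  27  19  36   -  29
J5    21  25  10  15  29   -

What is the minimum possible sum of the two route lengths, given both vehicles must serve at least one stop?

There are 2^4 − 1 = 15 ways to divide the 5 stops into two non-empty groups. For each, the best each vehicle can do is its own shortest tour through its group:
  {V8} + {U3, J7, N9, J5}: 60 + 89 = 149
  {U3} + {V8, J7, N9, J5}: 62 + 98 = 160
  {V8, U3} + {J7, N9, J5}: 96 + 89 = 185
  {J7} + {V8, U3, N9, J5}: 54 + 102 = 156
  {V8, J7} + {U3, N9, J5}: 74 + 68 = 142
  {U3, J7} + {V8, N9, J5}: 80 + 91 = 171
  … (15 splits in total)
  {N9} + {V8, U3, J7, J5}: 36 + 100 = 136  ← best
Best: vehicle 1 00 → N9 → 00 = 36; vehicle 2 00 → V8 → J7 → U3 → J5 → 00 = 100; combined 136.

136 m — the smallest possible combined total.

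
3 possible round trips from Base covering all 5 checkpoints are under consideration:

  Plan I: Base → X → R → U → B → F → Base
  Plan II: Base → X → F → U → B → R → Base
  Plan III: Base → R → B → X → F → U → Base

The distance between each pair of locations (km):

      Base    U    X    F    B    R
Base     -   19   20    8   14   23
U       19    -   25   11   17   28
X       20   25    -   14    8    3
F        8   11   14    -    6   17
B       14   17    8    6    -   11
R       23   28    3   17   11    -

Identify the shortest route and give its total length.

Plan I: 20 + 3 + 28 + 17 + 6 + 8 = 82
Plan II: 20 + 14 + 11 + 17 + 11 + 23 = 96
Plan III: 23 + 11 + 8 + 14 + 11 + 19 = 86

82 km — Plan I is the shortest.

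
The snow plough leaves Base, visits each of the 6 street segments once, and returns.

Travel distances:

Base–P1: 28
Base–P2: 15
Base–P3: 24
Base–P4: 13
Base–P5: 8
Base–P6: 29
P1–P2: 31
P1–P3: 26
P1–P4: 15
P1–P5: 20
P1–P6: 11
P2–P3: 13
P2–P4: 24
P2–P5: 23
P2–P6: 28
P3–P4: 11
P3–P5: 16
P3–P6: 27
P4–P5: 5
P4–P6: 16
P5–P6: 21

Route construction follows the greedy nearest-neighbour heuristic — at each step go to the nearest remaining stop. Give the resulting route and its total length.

From Base: distances to unvisited — P5=8, P4=13, P2=15, P3=24, P1=28, P6=29. Nearest is P5 (8).
From P5: distances to unvisited — P4=5, P3=16, P1=20, P6=21, P2=23. Nearest is P4 (5).
From P4: distances to unvisited — P3=11, P1=15, P6=16, P2=24. Nearest is P3 (11).
From P3: distances to unvisited — P2=13, P1=26, P6=27. Nearest is P2 (13).
From P2: distances to unvisited — P6=28, P1=31. Nearest is P6 (28).
From P6: distances to unvisited — P1=11. Nearest is P1 (11).
Return P1→Base: 28.
Total = 8 + 5 + 11 + 13 + 28 + 11 + 28 = 104.

Total distance 104 via the nearest-neighbour route Base → P5 → P4 → P3 → P2 → P6 → P1 → Base.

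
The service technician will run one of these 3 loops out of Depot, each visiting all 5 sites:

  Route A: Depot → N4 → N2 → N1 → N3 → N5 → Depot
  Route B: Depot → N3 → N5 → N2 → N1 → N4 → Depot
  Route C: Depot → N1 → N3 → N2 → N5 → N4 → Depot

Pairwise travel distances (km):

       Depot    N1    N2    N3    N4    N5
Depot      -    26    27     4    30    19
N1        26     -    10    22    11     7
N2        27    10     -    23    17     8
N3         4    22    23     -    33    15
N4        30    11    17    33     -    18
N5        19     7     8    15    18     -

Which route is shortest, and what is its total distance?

Route A: 30 + 17 + 10 + 22 + 15 + 19 = 113
Route B: 4 + 15 + 8 + 10 + 11 + 30 = 78
Route C: 26 + 22 + 23 + 8 + 18 + 30 = 127

78 km — Route B is the shortest.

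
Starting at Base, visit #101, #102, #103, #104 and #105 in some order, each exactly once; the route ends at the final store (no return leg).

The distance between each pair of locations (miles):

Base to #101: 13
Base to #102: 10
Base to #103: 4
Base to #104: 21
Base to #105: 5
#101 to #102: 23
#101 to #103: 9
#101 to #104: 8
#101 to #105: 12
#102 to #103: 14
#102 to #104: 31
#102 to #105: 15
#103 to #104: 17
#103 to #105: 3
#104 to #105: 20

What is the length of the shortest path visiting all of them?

Minimum one-way distance = 45 miles.

There are 5! = 120 possible orderings.
Base → #101 → #102 → #103 → #104 → #105: 13+23+14+17+20 = 87
Base → #101 → #102 → #103 → #105 → #104: 13+23+14+3+20 = 73
Base → #101 → #102 → #104 → #103 → #105: 13+23+31+17+3 = 87
Base → #101 → #102 → #104 → #105 → #103: 13+23+31+20+3 = 90
Base → #101 → #102 → #105 → #103 → #104: 13+23+15+3+17 = 71
Base → #101 → #102 → #105 → #104 → #103: 13+23+15+20+17 = 88
Base → #101 → #103 → #102 → #104 → #105: 13+9+14+31+20 = 87
Base → #101 → #103 → #102 → #105 → #104: 13+9+14+15+20 = 71
Base → #101 → #103 → #104 → #102 → #105: 13+9+17+31+15 = 85
Base → #101 → #103 → #104 → #105 → #102: 13+9+17+20+15 = 74
Base → #101 → #103 → #105 → #102 → #104: 13+9+3+15+31 = 71
Base → #101 → #103 → #105 → #104 → #102: 13+9+3+20+31 = 76
Base → #101 → #104 → #102 → #103 → #105: 13+8+31+14+3 = 69
Base → #101 → #104 → #102 → #105 → #103: 13+8+31+15+3 = 70
… (106 more)
Base → #102 → #105 → #103 → #101 → #104: 10+15+3+9+8 = 45  ← best
The minimum is 45.
One shortest path: Base → #102 → #105 → #103 → #101 → #104.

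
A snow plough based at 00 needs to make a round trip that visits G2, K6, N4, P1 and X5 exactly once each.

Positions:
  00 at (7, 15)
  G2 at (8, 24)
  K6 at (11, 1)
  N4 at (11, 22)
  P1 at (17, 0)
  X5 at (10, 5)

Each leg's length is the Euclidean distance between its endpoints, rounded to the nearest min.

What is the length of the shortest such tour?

With 5 stops there are 5!/2 = 60 distinct round trips (a route and its reverse cost the same).
00-G2-K6-N4-P1-X5-00: 9+23+21+23+9+10 = 95
00-G2-K6-N4-X5-P1-00: 9+23+21+17+9+18 = 97
00-G2-K6-P1-N4-X5-00: 9+23+6+23+17+10 = 88
00-G2-K6-P1-X5-N4-00: 9+23+6+9+17+8 = 72
00-G2-K6-X5-N4-P1-00: 9+23+4+17+23+18 = 94
00-G2-K6-X5-P1-N4-00: 9+23+4+9+23+8 = 76
00-G2-N4-K6-P1-X5-00: 9+4+21+6+9+10 = 59
00-G2-N4-K6-X5-P1-00: 9+4+21+4+9+18 = 65
00-G2-N4-P1-K6-X5-00: 9+4+23+6+4+10 = 56
00-G2-N4-P1-X5-K6-00: 9+4+23+9+4+15 = 64
00-G2-N4-X5-K6-P1-00: 9+4+17+4+6+18 = 58
00-G2-N4-X5-P1-K6-00: 9+4+17+9+6+15 = 60
00-G2-P1-K6-N4-X5-00: 9+26+6+21+17+10 = 89
00-G2-P1-K6-X5-N4-00: 9+26+6+4+17+8 = 70
… (46 more)
The minimum is 56.
One optimal route: 00 → G2 → N4 → P1 → K6 → X5 → 00 (or its reverse).

56 min — the shortest possible round trip.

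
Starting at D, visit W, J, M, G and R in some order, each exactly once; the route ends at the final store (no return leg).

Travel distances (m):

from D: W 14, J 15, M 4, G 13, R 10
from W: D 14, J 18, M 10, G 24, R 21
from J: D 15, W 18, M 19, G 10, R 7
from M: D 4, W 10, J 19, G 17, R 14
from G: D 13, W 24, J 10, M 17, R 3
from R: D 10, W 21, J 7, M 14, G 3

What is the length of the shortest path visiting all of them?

Minimum one-way distance = 42 m.

There are 5! = 120 possible orderings.
D→W→J→M→G→R: 14+18+19+17+3 = 71
D→W→J→M→R→G: 14+18+19+14+3 = 68
D→W→J→G→M→R: 14+18+10+17+14 = 73
D→W→J→G→R→M: 14+18+10+3+14 = 59
D→W→J→R→M→G: 14+18+7+14+17 = 70
D→W→J→R→G→M: 14+18+7+3+17 = 59
D→W→M→J→G→R: 14+10+19+10+3 = 56
D→W→M→J→R→G: 14+10+19+7+3 = 53
D→W→M→G→J→R: 14+10+17+10+7 = 58
D→W→M→G→R→J: 14+10+17+3+7 = 51
D→W→M→R→J→G: 14+10+14+7+10 = 55
D→W→M→R→G→J: 14+10+14+3+10 = 51
D→W→G→J→M→R: 14+24+10+19+14 = 81
D→W→G→J→R→M: 14+24+10+7+14 = 69
… (106 more)
D→M→W→J→R→G: 4+10+18+7+3 = 42  ← best
The minimum is 42.
One shortest path: D → M → W → J → R → G.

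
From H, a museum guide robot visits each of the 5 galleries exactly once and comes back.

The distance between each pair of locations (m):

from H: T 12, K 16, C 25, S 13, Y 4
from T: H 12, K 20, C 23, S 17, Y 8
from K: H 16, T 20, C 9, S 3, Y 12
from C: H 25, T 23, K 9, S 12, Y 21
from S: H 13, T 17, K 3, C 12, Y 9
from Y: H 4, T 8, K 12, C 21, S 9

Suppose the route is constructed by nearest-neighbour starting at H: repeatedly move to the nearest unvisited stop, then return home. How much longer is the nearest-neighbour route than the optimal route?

H: Y=4, T=12, S=13, K=16, C=25 ⇒ Y
Y: T=8, S=9, K=12, C=21 ⇒ T
T: S=17, K=20, C=23 ⇒ S
S: K=3, C=12 ⇒ K
K: C=9 ⇒ C
NN route H → Y → T → S → K → C → H costs 66.
Optimal: H → T → C → K → S → Y → H costs 60 (by enumerating all 60 distinct tours).
Excess = 66 − 60 = 6.

Excess over optimum: 6 m.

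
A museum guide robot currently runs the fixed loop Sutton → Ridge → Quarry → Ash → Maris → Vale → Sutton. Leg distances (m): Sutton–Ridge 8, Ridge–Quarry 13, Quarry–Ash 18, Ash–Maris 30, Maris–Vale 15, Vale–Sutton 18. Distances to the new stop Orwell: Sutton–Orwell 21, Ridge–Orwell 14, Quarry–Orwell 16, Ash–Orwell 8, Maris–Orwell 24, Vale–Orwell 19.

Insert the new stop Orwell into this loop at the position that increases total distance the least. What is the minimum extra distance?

Adding 2 m by placing Orwell on the Ash–Maris leg.

Insertion cost between consecutive stops i–j is d(i,Orwell) + d(Orwell,j) − d(i,j):
  between Sutton and Ridge: 21 + 14 − 8 = 27
  between Ridge and Quarry: 14 + 16 − 13 = 17
  between Quarry and Ash: 16 + 8 − 18 = 6
  between Ash and Maris: 8 + 24 − 30 = 2
  between Maris and Vale: 24 + 19 − 15 = 28
  between Vale and Sutton: 19 + 21 − 18 = 22
Cheapest insertion is between Ash and Maris, adding 2.
New total = 102 + 2 = 104.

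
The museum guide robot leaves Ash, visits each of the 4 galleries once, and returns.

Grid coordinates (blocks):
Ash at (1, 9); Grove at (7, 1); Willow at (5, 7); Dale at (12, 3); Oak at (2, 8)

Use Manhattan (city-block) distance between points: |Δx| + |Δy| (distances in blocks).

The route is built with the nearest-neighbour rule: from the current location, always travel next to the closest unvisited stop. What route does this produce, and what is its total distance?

Ash → [Oak:2 / Willow:6 / Grove:14 / Dale:17] → Oak (2)
Oak → [Willow:4 / Grove:12 / Dale:15] → Willow (4)
Willow → [Grove:8 / Dale:11] → Grove (8)
Grove → [Dale:7] → Dale (7)
Return Dale→Ash: 17.
Total = 2 + 4 + 8 + 7 + 17 = 38.

38 blocks along Ash → Oak → Willow → Grove → Dale → Ash.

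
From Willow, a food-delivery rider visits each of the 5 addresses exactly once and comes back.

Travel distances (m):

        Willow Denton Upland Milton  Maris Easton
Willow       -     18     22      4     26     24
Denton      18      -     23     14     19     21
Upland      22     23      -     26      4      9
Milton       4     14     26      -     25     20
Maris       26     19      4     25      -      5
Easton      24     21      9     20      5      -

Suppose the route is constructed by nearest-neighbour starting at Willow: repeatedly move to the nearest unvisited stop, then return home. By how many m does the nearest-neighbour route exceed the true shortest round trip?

Willow: Milton=4, Denton=18, Upland=22, Easton=24, Maris=26 ⇒ Milton
Milton: Denton=14, Easton=20, Maris=25, Upland=26 ⇒ Denton
Denton: Maris=19, Easton=21, Upland=23 ⇒ Maris
Maris: Upland=4, Easton=5 ⇒ Upland
Upland: Easton=9 ⇒ Easton
NN route Willow → Milton → Denton → Maris → Upland → Easton → Willow costs 74.
Optimal: Willow → Upland → Maris → Easton → Denton → Milton → Willow costs 70 (by enumerating all 60 distinct tours).
Excess = 74 − 70 = 4.

The nearest-neighbour route is 4 m longer than optimal.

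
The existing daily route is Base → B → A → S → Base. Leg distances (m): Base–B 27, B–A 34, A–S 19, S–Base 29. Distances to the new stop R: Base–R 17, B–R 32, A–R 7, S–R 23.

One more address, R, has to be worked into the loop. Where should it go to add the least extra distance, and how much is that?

+5 m — insert R between B and A.

Insertion cost between consecutive stops i–j is d(i,R) + d(R,j) − d(i,j):
  between Base and B: 17 + 32 − 27 = 22
  between B and A: 32 + 7 − 34 = 5
  between A and S: 7 + 23 − 19 = 11
  between S and Base: 23 + 17 − 29 = 11
Cheapest insertion is between B and A, adding 5.
New total = 109 + 5 = 114.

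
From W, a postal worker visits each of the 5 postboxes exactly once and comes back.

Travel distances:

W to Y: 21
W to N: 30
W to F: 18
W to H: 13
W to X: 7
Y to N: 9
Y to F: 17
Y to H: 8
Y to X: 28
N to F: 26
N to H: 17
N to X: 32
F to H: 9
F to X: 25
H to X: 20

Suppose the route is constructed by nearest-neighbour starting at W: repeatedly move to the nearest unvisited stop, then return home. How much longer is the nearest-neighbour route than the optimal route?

The nearest-neighbour route is 5 longer than optimal.

W: X=7, H=13, F=18, Y=21, N=30 ⇒ X
X: H=20, F=25, Y=28, N=32 ⇒ H
H: Y=8, F=9, N=17 ⇒ Y
Y: N=9, F=17 ⇒ N
N: F=26 ⇒ F
NN route W → X → H → Y → N → F → W costs 88.
Optimal: W → F → H → Y → N → X → W costs 83 (by enumerating all 60 distinct tours).
Excess = 88 − 83 = 5.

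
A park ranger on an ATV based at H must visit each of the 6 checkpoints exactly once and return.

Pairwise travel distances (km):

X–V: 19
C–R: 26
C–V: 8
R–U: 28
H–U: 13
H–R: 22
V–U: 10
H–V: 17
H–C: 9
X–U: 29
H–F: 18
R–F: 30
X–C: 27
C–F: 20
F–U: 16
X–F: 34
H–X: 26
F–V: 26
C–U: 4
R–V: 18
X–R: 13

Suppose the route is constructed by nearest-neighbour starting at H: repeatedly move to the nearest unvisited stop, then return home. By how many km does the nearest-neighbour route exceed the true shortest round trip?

From H: C=9, U=13, V=17, F=18, R=22, X=26 → choose C (9).
From C: U=4, V=8, F=20, R=26, X=27 → choose U (4).
From U: V=10, F=16, R=28, X=29 → choose V (10).
From V: R=18, X=19, F=26 → choose R (18).
From R: X=13, F=30 → choose X (13).
From X: F=34 → choose F (34).
NN route H → C → U → V → R → X → F → H costs 106.
Optimal: H → R → X → V → C → U → F → H costs 100 (by enumerating all 360 distinct tours).
Excess = 106 − 100 = 6.

Excess over optimum: 6 km.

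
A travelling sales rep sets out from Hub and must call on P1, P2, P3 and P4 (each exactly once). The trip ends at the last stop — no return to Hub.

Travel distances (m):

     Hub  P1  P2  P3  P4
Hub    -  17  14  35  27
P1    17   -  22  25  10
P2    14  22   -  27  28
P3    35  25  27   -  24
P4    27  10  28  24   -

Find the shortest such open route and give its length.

There are 4! = 24 possible orderings.
Hub → P1 → P2 → P3 → P4: 17+22+27+24 = 90
Hub → P1 → P2 → P4 → P3: 17+22+28+24 = 91
Hub → P1 → P3 → P2 → P4: 17+25+27+28 = 97
Hub → P1 → P3 → P4 → P2: 17+25+24+28 = 94
Hub → P1 → P4 → P2 → P3: 17+10+28+27 = 82
Hub → P1 → P4 → P3 → P2: 17+10+24+27 = 78
Hub → P2 → P1 → P3 → P4: 14+22+25+24 = 85
Hub → P2 → P1 → P4 → P3: 14+22+10+24 = 70
Hub → P2 → P3 → P1 → P4: 14+27+25+10 = 76
Hub → P2 → P3 → P4 → P1: 14+27+24+10 = 75
Hub → P2 → P4 → P1 → P3: 14+28+10+25 = 77
Hub → P2 → P4 → P3 → P1: 14+28+24+25 = 91
Hub → P3 → P1 → P2 → P4: 35+25+22+28 = 110
Hub → P3 → P1 → P4 → P2: 35+25+10+28 = 98
… (10 more)
The minimum is 70.
One shortest path: Hub → P2 → P1 → P4 → P3.

70 m — the minimum one-way total.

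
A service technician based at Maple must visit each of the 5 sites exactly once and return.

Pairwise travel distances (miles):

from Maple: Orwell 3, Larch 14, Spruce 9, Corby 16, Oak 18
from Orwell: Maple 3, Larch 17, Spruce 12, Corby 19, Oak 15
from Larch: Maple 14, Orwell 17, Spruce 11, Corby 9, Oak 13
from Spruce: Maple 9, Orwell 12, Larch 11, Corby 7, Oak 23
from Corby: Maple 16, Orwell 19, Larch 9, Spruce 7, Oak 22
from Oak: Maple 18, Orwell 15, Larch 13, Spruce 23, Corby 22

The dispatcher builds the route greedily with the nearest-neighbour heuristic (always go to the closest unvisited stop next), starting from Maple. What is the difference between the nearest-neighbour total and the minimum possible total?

The nearest-neighbour route is 6 miles longer than optimal.

Maple: Orwell=3, Spruce=9, Larch=14, Corby=16, Oak=18 ⇒ Orwell
Orwell: Spruce=12, Oak=15, Larch=17, Corby=19 ⇒ Spruce
Spruce: Corby=7, Larch=11, Oak=23 ⇒ Corby
Corby: Larch=9, Oak=22 ⇒ Larch
Larch: Oak=13 ⇒ Oak
NN route Maple → Orwell → Spruce → Corby → Larch → Oak → Maple costs 62.
Optimal: Maple → Orwell → Oak → Larch → Corby → Spruce → Maple costs 56 (by enumerating all 60 distinct tours).
Excess = 62 − 56 = 6.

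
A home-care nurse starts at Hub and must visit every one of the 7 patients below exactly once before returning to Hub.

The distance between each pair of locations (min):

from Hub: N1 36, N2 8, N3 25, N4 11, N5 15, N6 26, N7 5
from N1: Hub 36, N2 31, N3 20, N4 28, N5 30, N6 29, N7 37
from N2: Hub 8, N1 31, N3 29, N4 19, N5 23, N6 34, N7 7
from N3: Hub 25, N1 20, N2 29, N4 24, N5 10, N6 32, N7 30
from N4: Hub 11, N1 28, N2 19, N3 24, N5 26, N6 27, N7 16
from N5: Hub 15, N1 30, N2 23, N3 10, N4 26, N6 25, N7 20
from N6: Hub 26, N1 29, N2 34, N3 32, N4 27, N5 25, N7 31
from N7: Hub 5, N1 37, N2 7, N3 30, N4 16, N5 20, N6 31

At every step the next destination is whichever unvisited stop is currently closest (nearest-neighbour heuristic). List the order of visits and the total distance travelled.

At Hub the remaining stops are N7 5, N2 8, N4 11, N5 15, N3 25, N6 26, N1 36; go to N7.
At N7 the remaining stops are N2 7, N4 16, N5 20, N3 30, N6 31, N1 37; go to N2.
At N2 the remaining stops are N4 19, N5 23, N3 29, N1 31, N6 34; go to N4.
At N4 the remaining stops are N3 24, N5 26, N6 27, N1 28; go to N3.
At N3 the remaining stops are N5 10, N1 20, N6 32; go to N5.
At N5 the remaining stops are N6 25, N1 30; go to N6.
At N6 the remaining stops are N1 29; go to N1.
Return N1→Hub: 36.
Total = 5 + 7 + 19 + 24 + 10 + 25 + 29 + 36 = 155.

Total distance 155 min via the nearest-neighbour route Hub → N7 → N2 → N4 → N3 → N5 → N6 → N1 → Hub.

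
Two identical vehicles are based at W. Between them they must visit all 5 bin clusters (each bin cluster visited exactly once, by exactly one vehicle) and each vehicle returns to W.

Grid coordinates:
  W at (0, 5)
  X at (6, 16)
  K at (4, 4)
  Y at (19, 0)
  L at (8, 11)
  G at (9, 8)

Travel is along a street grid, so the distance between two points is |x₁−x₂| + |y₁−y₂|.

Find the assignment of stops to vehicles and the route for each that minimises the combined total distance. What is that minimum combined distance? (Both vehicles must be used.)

Try each way of splitting the stops between the two vehicles (each non-empty) and, for each split, find the best tour for each vehicle:
  {X} + {K, Y, L, G}: 34 + 60 = 94
  {K} + {X, Y, L, G}: 10 + 70 = 80
  {X, K} + {Y, L, G}: 36 + 60 = 96
  {Y} + {X, K, L, G}: 48 + 42 = 90
  {X, Y} + {K, L, G}: 70 + 32 = 102
  {K, Y} + {X, L, G}: 48 + 40 = 88
  … (15 splits in total)
Best: vehicle 1 W → K → W = 10; vehicle 2 W → X → L → G → Y → W = 70; combined 80.

80 — the smallest possible combined total.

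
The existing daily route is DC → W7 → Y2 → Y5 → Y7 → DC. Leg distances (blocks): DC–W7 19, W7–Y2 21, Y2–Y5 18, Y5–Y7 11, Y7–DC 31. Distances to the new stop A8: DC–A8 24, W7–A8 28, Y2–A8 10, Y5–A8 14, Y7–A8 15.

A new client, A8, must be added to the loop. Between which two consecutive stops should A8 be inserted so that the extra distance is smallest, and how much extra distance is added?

Adding 6 blocks by placing A8 on the Y2–Y5 leg.

Insertion cost between consecutive stops i–j is d(i,A8) + d(A8,j) − d(i,j):
  between DC and W7: 24 + 28 − 19 = 33
  between W7 and Y2: 28 + 10 − 21 = 17
  between Y2 and Y5: 10 + 14 − 18 = 6
  between Y5 and Y7: 14 + 15 − 11 = 18
  between Y7 and DC: 15 + 24 − 31 = 8
Cheapest insertion is between Y2 and Y5, adding 6.
New total = 100 + 6 = 106.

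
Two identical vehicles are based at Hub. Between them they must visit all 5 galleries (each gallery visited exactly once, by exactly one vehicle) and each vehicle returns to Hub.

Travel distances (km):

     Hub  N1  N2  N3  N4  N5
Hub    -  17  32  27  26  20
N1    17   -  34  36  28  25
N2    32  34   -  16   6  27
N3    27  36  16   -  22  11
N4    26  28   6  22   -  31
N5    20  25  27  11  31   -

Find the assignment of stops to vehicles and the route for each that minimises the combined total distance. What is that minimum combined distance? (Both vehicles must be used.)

There are 2^4 − 1 = 15 ways to divide the 5 stops into two non-empty groups. For each, the best each vehicle can do is its own shortest tour through its group:
  {N1} + {N2, N3, N4, N5}: 34 + 79 = 113
  {N2} + {N1, N3, N4, N5}: 64 + 98 = 162
  {N1, N2} + {N3, N4, N5}: 83 + 79 = 162
  {N3} + {N1, N2, N4, N5}: 54 + 98 = 152
  {N1, N3} + {N2, N4, N5}: 80 + 79 = 159
  {N2, N3} + {N1, N4, N5}: 75 + 96 = 171
  … (15 splits in total)
Best: vehicle 1 Hub → N1 → Hub = 34; vehicle 2 Hub → N4 → N2 → N3 → N5 → Hub = 79; combined 113.

113 km — the smallest possible combined total.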